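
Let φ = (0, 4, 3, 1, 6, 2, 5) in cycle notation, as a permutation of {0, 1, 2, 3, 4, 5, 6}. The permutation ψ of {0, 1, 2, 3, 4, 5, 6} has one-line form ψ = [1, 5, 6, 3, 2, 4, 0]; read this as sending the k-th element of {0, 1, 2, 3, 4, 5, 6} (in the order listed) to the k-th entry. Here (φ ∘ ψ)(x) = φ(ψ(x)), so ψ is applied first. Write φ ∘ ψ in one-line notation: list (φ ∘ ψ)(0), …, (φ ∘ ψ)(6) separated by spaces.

6 0 2 1 5 3 4

Chase each element through ψ then φ: 0 → 1 → 6; 1 → 5 → 0; 2 → 6 → 2; 3 → 3 → 1; 4 → 2 → 5; 5 → 4 → 3; 6 → 0 → 4.
Collecting the images, φ ∘ ψ = [6 0 2 1 5 3 4].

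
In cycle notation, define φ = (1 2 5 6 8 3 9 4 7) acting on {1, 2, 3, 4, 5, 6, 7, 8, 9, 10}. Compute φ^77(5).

4

5 lies in the 9-cycle (1 2 5 6 8 3 9 4 7).
Since the cycle has length 9, φ^77 acts on it the same as φ^5 (77 mod 9 = 5).
Advancing 5 steps from 5: 5 → 6 → 8 → 3 → 9 → 4.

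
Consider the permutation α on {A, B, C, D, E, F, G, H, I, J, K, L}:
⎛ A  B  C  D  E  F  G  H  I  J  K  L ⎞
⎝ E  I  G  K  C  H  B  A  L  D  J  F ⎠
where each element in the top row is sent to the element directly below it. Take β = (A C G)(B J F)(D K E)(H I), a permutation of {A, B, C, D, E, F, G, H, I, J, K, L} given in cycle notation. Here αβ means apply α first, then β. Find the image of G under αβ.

J

(αβ)(G) = β(α(G)). α(G) = B, then β(B) = J. So (αβ)(G) = J.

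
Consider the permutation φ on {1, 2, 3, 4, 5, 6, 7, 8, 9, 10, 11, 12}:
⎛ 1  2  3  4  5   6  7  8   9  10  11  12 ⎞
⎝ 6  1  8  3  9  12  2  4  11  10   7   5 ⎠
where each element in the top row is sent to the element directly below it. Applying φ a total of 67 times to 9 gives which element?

Tracing 9 → 11 → … returns to 9 after 8 steps, so 9 lies in an 8-cycle (1 6 12 5 9 11 7 2).
On an 8-cycle, φ^8 is the identity, so φ^67 = φ^3 there (67 ≡ 3 mod 8).
Stepping 3 places around the cycle: 9 → 11 → 7 → 2.

2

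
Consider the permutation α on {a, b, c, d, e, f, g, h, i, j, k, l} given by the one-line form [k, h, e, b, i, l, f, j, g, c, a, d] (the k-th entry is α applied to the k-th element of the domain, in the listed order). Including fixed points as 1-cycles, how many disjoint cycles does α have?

The cycle decomposition is (a k)(b h j c e i g f l d), which has 2 cycles (counting 1-cycles).

2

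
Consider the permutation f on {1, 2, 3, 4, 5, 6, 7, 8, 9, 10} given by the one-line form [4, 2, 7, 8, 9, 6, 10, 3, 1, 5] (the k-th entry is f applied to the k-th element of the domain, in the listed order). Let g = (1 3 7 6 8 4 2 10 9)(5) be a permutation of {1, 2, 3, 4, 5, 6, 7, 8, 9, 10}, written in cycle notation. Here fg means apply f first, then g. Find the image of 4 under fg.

4

First apply f: f(4) = 8, then g(8) = 4. Thus (fg)(4) = 4.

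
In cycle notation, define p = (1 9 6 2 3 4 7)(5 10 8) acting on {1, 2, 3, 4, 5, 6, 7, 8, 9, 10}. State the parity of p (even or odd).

The cycle lengths are 7, 3.
A cycle is odd iff its length is even; p has 0 even-length cycles, so sgn(p) = (−1)^0 and p is even.

even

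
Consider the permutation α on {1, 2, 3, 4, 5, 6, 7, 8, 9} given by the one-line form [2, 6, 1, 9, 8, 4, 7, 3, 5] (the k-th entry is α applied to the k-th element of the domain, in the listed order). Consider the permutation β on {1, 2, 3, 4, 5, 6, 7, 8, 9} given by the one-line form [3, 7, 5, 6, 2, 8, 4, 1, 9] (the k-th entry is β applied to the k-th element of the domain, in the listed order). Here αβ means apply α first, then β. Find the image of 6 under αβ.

First apply α: α(6) = 4, then β(4) = 6. Thus (αβ)(6) = 6.

6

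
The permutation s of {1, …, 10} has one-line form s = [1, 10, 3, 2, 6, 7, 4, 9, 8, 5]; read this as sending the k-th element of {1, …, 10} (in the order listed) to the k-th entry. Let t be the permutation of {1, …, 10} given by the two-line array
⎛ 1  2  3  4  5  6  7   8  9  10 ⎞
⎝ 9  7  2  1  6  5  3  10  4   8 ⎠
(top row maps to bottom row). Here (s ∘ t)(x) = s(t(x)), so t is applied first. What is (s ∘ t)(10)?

First apply t: t(10) = 8, then s(8) = 9. Thus (s ∘ t)(10) = 9.

9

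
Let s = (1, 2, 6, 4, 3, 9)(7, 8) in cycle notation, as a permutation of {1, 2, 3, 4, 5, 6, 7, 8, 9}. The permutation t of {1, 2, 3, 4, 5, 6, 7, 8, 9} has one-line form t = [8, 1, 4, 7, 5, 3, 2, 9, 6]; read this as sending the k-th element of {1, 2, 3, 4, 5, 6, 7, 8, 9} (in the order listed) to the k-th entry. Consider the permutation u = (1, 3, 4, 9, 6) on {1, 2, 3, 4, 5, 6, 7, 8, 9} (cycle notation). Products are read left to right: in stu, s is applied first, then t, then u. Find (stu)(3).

1

Chase 3: s(3) = 9; t(9) = 6; u(6) = 1. Hence (stu)(3) = 1.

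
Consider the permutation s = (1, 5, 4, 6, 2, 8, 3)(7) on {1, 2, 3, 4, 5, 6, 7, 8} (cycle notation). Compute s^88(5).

8

5 lies in the 7-cycle (1, 5, 4, 6, 2, 8, 3).
On a 7-cycle, s^7 is the identity, so s^88 = s^4 there (88 ≡ 4 mod 7).
Stepping 4 places around the cycle: 5 → 4 → 6 → 2 → 8.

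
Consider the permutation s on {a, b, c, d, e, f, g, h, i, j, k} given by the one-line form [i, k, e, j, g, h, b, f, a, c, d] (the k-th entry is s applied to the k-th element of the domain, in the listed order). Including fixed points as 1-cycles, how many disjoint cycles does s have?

3

The cycle decomposition is (a, i)(b, k, d, j, c, e, g)(f, h), which has 3 cycles (counting 1-cycles).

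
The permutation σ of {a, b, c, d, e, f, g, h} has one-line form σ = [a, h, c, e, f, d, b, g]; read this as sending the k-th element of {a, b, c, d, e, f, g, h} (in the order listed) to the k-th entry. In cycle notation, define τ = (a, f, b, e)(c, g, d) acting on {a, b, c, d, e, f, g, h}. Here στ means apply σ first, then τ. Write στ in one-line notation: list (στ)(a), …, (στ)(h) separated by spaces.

f h g a b c e d

For each element, apply σ then τ: a → a → f; b → h → h; c → c → g; d → e → a; e → f → b; f → d → c; g → b → e; h → g → d.
So στ in one-line form is f h g a b c e d.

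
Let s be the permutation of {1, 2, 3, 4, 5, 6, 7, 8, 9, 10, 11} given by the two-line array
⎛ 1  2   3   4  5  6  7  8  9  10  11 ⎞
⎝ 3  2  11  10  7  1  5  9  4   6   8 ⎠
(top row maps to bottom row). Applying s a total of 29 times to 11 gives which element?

Tracing 11 → 8 → … returns to 11 after 8 steps, so 11 lies in an 8-cycle (1, 3, 11, 8, 9, 4, 10, 6).
Since the cycle has length 8, s^29 acts on it the same as s^5 (29 mod 8 = 5).
Stepping 5 places around the cycle: 11 → 8 → 9 → 4 → 10 → 6.

6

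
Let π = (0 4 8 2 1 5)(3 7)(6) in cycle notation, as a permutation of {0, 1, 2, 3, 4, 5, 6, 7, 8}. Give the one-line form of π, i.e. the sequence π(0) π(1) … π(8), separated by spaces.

4 5 1 7 8 0 6 3 2

Image by image: 0↦4, 1↦5, 2↦1, 3↦7, 4↦8, 5↦0, 6↦6, 7↦3, 8↦2.
So the one-line form is 4 5 1 7 8 0 6 3 2.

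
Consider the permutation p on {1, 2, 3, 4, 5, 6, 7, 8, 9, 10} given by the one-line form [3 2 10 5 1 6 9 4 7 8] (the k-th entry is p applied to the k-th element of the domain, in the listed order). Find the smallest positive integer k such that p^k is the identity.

Decomposing into disjoint cycles gives cycle lengths 6, 2, 1, 1.
The order of p is the least common multiple of its cycle lengths: lcm(6, 2) = 6.

6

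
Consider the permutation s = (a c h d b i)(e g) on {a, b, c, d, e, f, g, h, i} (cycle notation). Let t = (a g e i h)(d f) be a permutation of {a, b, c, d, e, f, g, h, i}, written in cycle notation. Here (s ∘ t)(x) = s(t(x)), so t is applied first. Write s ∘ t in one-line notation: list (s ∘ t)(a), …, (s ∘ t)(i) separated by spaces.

(s ∘ t)(x) = s(t(x)). Computing each image: s(t(a)) = s(g) = e, s(t(b)) = s(b) = i, s(t(c)) = s(c) = h, s(t(d)) = s(f) = f, s(t(e)) = s(i) = a, s(t(f)) = s(d) = b, s(t(g)) = s(e) = g, s(t(h)) = s(a) = c, s(t(i)) = s(h) = d.
Hence s ∘ t = [e i h f a b g c d].

e i h f a b g c d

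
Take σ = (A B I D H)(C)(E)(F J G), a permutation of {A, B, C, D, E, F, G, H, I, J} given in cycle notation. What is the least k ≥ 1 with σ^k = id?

The disjoint cycles have lengths 5, 3, 1, 1.
The order of σ is the least common multiple of its cycle lengths: lcm(5, 3) = 15.

15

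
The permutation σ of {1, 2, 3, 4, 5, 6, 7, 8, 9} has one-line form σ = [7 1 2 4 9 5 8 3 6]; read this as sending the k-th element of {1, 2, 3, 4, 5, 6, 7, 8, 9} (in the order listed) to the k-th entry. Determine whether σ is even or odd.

In disjoint-cycle form the cycle lengths are 5, 3, 1.
A cycle is odd iff its length is even; σ has 0 even-length cycles, so sgn(σ) = (−1)^0 and σ is even.

even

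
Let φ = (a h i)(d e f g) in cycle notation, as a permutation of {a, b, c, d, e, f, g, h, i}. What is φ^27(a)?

a lies in the 3-cycle (a h i).
Powers repeat with period 3 on this cycle, and 27 mod 3 = 0, so φ^27(a) = φ^0(a).
So φ^27(a) = a.

a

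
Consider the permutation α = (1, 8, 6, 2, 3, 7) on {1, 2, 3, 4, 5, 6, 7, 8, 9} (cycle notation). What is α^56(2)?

2 lies in the 6-cycle (1, 8, 6, 2, 3, 7).
Since the cycle has length 6, α^56 acts on it the same as α^2 (56 mod 6 = 2).
Advancing 2 steps from 2: 2 → 3 → 7.

7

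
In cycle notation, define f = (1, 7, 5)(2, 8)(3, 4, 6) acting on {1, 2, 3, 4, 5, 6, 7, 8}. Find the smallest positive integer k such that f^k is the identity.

6

The disjoint cycles have lengths 3, 3, 2.
Since disjoint cycles commute, ord(f) = lcm(3, 3, 2) = 6.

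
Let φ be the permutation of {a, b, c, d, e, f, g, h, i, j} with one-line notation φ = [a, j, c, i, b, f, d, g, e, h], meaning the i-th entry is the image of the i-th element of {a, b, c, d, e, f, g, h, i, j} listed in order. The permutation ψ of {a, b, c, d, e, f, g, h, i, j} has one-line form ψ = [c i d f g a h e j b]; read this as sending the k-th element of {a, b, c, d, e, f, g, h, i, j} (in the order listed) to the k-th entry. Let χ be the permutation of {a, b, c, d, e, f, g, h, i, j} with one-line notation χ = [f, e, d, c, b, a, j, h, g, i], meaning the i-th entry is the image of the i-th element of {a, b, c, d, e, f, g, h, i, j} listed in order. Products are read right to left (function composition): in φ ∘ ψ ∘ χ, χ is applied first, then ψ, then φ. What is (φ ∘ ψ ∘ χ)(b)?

d

Chase b: χ(b) = e; ψ(e) = g; φ(g) = d. Hence (φ ∘ ψ ∘ χ)(b) = d.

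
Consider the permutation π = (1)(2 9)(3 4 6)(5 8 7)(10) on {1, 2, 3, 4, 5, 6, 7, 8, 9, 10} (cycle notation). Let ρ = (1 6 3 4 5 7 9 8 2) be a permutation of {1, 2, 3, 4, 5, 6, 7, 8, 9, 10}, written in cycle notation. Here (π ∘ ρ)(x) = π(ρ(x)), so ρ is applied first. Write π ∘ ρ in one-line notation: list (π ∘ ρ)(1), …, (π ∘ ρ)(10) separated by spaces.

Chase each element through ρ then π: 1 → 6 → 3; 2 → 1 → 1; 3 → 4 → 6; 4 → 5 → 8; 5 → 7 → 5; 6 → 3 → 4; 7 → 9 → 2; 8 → 2 → 9; 9 → 8 → 7; 10 → 10 → 10.
Collecting the images, π ∘ ρ = [3 1 6 8 5 4 2 9 7 10].

3 1 6 8 5 4 2 9 7 10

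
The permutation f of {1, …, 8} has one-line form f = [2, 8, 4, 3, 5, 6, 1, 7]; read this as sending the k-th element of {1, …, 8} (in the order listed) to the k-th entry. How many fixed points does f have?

The fixed points (elements with f(x) = x) are {5, 6}, so there are 2.

2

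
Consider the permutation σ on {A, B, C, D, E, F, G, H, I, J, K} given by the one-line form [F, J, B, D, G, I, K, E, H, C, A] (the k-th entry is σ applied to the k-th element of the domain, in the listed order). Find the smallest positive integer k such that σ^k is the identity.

21

Decomposing into disjoint cycles gives cycle lengths 7, 3, 1.
Since disjoint cycles commute, ord(σ) = lcm(7, 3) = 21.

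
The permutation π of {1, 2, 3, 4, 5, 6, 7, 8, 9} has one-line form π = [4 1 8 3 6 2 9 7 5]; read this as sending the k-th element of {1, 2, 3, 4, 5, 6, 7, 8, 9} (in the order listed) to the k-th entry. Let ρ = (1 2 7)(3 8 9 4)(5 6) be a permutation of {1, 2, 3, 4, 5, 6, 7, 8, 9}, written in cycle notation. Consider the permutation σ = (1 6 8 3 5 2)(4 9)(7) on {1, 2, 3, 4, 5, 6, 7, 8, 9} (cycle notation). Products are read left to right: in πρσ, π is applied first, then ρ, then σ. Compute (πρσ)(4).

(πρσ)(4) = σ(ρ(π(4))). π(4) = 3, then ρ(3) = 8, then σ(8) = 3, so the result is 3.

3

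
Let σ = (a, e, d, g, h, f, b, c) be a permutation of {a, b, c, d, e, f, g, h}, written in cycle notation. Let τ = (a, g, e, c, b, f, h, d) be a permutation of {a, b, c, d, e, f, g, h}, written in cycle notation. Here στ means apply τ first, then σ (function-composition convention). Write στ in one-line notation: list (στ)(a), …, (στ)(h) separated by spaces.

h b c e a f d g

Chase each element through τ then σ: a → g → h; b → f → b; c → b → c; d → a → e; e → c → a; f → h → f; g → e → d; h → d → g.
Collecting the images, στ = [h b c e a f d g].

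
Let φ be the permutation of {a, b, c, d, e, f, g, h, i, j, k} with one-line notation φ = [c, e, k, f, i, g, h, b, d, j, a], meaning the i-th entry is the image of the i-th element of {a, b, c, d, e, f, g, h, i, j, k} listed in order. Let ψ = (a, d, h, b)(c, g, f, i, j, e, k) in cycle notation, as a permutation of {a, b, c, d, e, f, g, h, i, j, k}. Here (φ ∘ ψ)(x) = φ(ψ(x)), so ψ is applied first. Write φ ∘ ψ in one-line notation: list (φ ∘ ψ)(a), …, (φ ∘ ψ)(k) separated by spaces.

(φ ∘ ψ)(x) = φ(ψ(x)). Computing each image: φ(ψ(a)) = φ(d) = f, φ(ψ(b)) = φ(a) = c, φ(ψ(c)) = φ(g) = h, φ(ψ(d)) = φ(h) = b, φ(ψ(e)) = φ(k) = a, φ(ψ(f)) = φ(i) = d, φ(ψ(g)) = φ(f) = g, φ(ψ(h)) = φ(b) = e, φ(ψ(i)) = φ(j) = j, φ(ψ(j)) = φ(e) = i, φ(ψ(k)) = φ(c) = k.
Hence φ ∘ ψ = [f c h b a d g e j i k].

f c h b a d g e j i k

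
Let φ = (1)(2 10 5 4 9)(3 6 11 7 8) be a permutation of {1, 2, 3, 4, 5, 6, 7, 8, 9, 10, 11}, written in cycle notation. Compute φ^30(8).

8 lies in the 5-cycle (3 6 11 7 8).
Since the cycle has length 5, φ^30 acts on it the same as φ^0 (30 mod 5 = 0).
So φ^30(8) = 8.

8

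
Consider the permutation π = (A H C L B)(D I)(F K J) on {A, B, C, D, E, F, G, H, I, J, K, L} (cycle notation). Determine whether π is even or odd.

The cycle lengths are 5, 3, 2, 1, 1.
A cycle is odd iff its length is even; π has 1 even-length cycle, so sgn(π) = (−1)^1 and π is odd.

odd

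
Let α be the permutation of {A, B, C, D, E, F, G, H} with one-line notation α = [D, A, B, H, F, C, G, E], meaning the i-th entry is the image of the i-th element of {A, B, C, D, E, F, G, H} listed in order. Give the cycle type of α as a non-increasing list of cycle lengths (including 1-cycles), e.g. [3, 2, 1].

[7, 1]

The disjoint cycles are (A D H E F C B)(G), with lengths 7, 1 in non-increasing order.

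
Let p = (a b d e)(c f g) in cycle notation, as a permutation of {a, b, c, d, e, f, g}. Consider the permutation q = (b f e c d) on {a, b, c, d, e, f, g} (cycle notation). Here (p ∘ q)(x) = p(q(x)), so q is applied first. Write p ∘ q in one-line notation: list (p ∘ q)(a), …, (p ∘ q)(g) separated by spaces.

For each element, apply q then p: a → a → b; b → f → g; c → d → e; d → b → d; e → c → f; f → e → a; g → g → c.
So p ∘ q in one-line form is b g e d f a c.

b g e d f a c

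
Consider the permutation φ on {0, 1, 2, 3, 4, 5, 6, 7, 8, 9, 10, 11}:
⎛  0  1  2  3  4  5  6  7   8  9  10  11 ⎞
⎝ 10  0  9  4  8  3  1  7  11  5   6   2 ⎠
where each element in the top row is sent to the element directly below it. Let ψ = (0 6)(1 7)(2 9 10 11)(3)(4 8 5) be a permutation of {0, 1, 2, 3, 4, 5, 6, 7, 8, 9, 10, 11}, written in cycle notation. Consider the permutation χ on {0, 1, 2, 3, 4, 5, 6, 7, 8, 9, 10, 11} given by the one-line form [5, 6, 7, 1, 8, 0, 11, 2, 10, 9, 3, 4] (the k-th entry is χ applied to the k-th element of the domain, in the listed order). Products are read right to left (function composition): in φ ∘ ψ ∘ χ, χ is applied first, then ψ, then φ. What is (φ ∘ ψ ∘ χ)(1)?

Chase 1: χ(1) = 6; ψ(6) = 0; φ(0) = 10. Hence (φ ∘ ψ ∘ χ)(1) = 10.

10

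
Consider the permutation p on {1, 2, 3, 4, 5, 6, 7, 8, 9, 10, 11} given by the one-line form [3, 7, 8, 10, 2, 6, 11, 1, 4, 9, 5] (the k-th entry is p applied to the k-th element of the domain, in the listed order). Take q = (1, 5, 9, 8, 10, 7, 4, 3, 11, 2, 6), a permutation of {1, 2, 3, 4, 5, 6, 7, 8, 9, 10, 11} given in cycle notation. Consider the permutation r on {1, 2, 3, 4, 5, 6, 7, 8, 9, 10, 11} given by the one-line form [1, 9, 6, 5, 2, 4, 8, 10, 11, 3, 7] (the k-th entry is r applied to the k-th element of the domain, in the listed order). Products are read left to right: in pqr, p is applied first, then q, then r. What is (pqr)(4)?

8

Apply the permutations in order: p(4) = 10, then q(10) = 7, then r(7) = 8. So (pqr)(4) = 8.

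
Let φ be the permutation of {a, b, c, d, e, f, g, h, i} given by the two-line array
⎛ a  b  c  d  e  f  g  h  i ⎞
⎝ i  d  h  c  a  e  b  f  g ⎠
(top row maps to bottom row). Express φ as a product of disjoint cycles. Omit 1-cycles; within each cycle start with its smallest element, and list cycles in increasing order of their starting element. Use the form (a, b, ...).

From a: a → i → g → b → d → c → h → f → e → a, closing the cycle (a, i, g, b, d, c, h, f, e).
Continuing from each remaining unvisited element yields (a, i, g, b, d, c, h, f, e).

(a, i, g, b, d, c, h, f, e)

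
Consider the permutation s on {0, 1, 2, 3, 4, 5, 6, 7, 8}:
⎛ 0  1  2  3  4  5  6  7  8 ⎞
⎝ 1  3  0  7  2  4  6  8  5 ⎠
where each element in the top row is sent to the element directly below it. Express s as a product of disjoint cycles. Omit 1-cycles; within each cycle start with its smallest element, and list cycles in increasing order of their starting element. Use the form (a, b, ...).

Iterating s from 0 gives 0 → 1 → 3 → 7 → 8 → 5 → 4 → 2 → 0; that is the 8-cycle (0, 1, 3, 7, 8, 5, 4, 2).
Repeating from the next unused element and collecting all non-trivial cycles gives (0, 1, 3, 7, 8, 5, 4, 2).

(0, 1, 3, 7, 8, 5, 4, 2)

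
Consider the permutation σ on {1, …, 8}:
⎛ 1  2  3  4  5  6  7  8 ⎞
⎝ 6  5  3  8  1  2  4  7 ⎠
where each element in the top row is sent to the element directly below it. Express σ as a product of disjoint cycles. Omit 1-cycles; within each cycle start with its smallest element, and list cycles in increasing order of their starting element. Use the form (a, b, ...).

(1, 6, 2, 5)(4, 8, 7)

Iterating σ from 1 gives 1 → 6 → 2 → 5 → 1; that is the 4-cycle (1, 6, 2, 5).
Continuing from each remaining unvisited element yields (1, 6, 2, 5)(4, 8, 7).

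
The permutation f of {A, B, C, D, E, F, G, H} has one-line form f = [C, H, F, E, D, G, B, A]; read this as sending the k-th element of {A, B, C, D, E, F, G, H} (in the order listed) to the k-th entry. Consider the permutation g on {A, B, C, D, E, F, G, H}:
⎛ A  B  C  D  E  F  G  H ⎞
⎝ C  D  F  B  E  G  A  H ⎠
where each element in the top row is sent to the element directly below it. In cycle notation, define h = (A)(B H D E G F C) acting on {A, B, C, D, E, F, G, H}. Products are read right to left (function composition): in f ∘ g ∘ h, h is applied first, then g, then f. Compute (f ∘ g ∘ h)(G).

B

Chase G: h(G) = F; g(F) = G; f(G) = B. Hence (f ∘ g ∘ h)(G) = B.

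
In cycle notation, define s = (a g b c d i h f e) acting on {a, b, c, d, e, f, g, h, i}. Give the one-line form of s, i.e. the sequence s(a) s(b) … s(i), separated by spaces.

g c d i a e b f h

Image by image: a↦g, b↦c, c↦d, d↦i, e↦a, f↦e, g↦b, h↦f, i↦h.
So the one-line form is g c d i a e b f h.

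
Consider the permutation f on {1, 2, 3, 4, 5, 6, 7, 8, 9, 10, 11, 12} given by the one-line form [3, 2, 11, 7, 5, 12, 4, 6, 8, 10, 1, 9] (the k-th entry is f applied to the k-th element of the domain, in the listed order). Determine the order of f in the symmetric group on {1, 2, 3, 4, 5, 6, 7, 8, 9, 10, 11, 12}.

The disjoint-cycle form of f has cycle lengths 4, 3, 2, 1, 1, 1.
The order is lcm(4, 3, 2) = 12.

12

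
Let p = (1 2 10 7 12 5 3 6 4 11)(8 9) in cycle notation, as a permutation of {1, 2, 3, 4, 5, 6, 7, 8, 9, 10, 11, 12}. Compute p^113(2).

12

2 lies in the 10-cycle (1 2 10 7 12 5 3 6 4 11).
On a 10-cycle, p^10 is the identity, so p^113 = p^3 there (113 ≡ 3 mod 10).
Stepping 3 places around the cycle: 2 → 10 → 7 → 12.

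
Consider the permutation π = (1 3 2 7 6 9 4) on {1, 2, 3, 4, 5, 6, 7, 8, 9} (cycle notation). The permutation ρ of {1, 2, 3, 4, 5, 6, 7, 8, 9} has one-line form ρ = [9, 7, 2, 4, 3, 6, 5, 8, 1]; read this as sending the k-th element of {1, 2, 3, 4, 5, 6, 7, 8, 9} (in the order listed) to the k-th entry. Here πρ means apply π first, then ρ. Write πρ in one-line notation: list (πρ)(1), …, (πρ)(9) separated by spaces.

For each element, apply π then ρ: 1 → 3 → 2; 2 → 7 → 5; 3 → 2 → 7; 4 → 1 → 9; 5 → 5 → 3; 6 → 9 → 1; 7 → 6 → 6; 8 → 8 → 8; 9 → 4 → 4.
So πρ in one-line form is 2 5 7 9 3 1 6 8 4.

2 5 7 9 3 1 6 8 4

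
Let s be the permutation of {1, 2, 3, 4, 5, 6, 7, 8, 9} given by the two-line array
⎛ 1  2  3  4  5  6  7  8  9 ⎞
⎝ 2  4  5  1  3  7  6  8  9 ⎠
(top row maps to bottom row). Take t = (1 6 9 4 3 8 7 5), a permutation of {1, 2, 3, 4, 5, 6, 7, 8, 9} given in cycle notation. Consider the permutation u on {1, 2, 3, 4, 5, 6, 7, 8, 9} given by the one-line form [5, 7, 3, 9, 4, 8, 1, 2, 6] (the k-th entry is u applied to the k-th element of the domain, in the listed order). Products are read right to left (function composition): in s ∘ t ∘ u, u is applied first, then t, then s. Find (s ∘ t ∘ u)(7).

7

(s ∘ t ∘ u)(7) = s(t(u(7))). u(7) = 1, then t(1) = 6, then s(6) = 7, so the result is 7.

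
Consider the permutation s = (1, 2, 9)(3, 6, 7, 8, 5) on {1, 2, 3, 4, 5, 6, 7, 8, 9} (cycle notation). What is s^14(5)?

5 lies in the 5-cycle (3, 6, 7, 8, 5).
Since the cycle has length 5, s^14 acts on it the same as s^4 (14 mod 5 = 4).
Stepping 4 places around the cycle: 5 → 3 → 6 → 7 → 8.

8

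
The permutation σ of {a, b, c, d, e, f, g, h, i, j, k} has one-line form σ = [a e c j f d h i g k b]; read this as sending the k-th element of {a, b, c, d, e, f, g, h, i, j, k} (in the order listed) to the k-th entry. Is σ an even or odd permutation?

In disjoint-cycle form the cycle lengths are 6, 3, 1, 1.
A cycle is odd iff its length is even; σ has 1 even-length cycle, so sgn(σ) = (−1)^1 and σ is odd.

odd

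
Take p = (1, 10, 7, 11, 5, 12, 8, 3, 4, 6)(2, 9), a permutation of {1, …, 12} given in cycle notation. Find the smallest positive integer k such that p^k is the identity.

10

The cycle type of p is (10, 2).
The order of p is the least common multiple of its cycle lengths: lcm(10, 2) = 10.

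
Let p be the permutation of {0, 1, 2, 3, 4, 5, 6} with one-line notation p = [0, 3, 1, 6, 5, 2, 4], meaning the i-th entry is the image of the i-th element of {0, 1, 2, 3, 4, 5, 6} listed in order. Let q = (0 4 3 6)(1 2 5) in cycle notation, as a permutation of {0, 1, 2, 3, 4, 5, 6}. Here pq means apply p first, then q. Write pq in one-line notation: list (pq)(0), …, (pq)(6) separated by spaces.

4 6 2 0 1 5 3

(pq)(x) = q(p(x)). Computing each image: q(p(0)) = q(0) = 4, q(p(1)) = q(3) = 6, q(p(2)) = q(1) = 2, q(p(3)) = q(6) = 0, q(p(4)) = q(5) = 1, q(p(5)) = q(2) = 5, q(p(6)) = q(4) = 3.
Hence pq = [4 6 2 0 1 5 3].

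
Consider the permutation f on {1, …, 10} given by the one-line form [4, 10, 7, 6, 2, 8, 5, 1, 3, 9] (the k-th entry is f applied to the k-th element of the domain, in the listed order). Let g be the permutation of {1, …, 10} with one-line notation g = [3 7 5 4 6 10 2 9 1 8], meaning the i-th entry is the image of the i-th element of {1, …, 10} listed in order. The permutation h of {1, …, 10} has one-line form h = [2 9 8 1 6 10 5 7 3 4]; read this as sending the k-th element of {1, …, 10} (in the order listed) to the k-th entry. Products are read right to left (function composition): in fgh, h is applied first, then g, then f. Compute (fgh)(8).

Apply the permutations in order: h(8) = 7, then g(7) = 2, then f(2) = 10. So (fgh)(8) = 10.

10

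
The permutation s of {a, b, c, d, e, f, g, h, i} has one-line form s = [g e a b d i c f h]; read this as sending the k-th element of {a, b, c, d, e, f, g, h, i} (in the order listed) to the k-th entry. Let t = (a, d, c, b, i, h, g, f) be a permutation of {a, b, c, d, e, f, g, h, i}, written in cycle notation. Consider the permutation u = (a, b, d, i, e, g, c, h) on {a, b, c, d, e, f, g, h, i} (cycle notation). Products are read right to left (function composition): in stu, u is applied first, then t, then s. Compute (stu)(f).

Apply the permutations in order: u(f) = f, then t(f) = a, then s(a) = g. So (stu)(f) = g.

g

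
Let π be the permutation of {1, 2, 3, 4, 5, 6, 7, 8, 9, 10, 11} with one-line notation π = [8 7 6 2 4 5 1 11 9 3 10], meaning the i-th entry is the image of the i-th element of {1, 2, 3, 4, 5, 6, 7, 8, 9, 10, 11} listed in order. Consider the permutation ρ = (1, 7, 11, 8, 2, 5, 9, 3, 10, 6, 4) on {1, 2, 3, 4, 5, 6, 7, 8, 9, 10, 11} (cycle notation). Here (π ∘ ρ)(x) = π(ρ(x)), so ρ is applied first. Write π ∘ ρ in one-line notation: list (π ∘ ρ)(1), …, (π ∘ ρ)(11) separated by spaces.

(π ∘ ρ)(x) = π(ρ(x)). Computing each image: π(ρ(1)) = π(7) = 1, π(ρ(2)) = π(5) = 4, π(ρ(3)) = π(10) = 3, π(ρ(4)) = π(1) = 8, π(ρ(5)) = π(9) = 9, π(ρ(6)) = π(4) = 2, π(ρ(7)) = π(11) = 10, π(ρ(8)) = π(2) = 7, π(ρ(9)) = π(3) = 6, π(ρ(10)) = π(6) = 5, π(ρ(11)) = π(8) = 11.
Hence π ∘ ρ = [1 4 3 8 9 2 10 7 6 5 11].

1 4 3 8 9 2 10 7 6 5 11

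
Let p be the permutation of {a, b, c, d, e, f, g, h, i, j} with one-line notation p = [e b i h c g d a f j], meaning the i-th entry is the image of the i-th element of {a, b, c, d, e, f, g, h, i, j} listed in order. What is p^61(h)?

Tracing h → a → … returns to h after 8 steps, so h lies in an 8-cycle (a e c i f g d h).
On an 8-cycle, p^8 is the identity, so p^61 = p^5 there (61 ≡ 5 mod 8).
Stepping 5 places around the cycle: h → a → e → c → i → f.

f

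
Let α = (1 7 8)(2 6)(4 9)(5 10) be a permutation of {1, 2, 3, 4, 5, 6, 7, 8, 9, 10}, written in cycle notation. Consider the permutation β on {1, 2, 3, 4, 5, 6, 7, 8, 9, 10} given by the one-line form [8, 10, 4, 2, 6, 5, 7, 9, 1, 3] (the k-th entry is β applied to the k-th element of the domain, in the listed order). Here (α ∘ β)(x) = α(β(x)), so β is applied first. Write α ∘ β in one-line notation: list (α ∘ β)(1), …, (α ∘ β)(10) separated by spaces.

(α ∘ β)(x) = α(β(x)). Computing each image: α(β(1)) = α(8) = 1, α(β(2)) = α(10) = 5, α(β(3)) = α(4) = 9, α(β(4)) = α(2) = 6, α(β(5)) = α(6) = 2, α(β(6)) = α(5) = 10, α(β(7)) = α(7) = 8, α(β(8)) = α(9) = 4, α(β(9)) = α(1) = 7, α(β(10)) = α(3) = 3.
Hence α ∘ β = [1 5 9 6 2 10 8 4 7 3].

1 5 9 6 2 10 8 4 7 3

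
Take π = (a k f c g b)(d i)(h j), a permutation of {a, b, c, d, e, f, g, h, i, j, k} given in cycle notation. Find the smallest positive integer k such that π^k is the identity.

The cycle type of π is (6, 2, 2, 1).
The order of π is the least common multiple of its cycle lengths: lcm(6, 2, 2) = 6.

6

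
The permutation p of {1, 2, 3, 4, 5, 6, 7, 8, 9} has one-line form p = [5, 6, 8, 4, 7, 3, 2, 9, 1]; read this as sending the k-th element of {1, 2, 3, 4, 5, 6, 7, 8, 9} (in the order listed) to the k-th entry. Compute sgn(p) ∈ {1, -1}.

-1

In disjoint-cycle form the cycle lengths are 8, 1.
A cycle is odd iff its length is even; p has 1 even-length cycle, so sgn(p) = (−1)^1 and p is odd.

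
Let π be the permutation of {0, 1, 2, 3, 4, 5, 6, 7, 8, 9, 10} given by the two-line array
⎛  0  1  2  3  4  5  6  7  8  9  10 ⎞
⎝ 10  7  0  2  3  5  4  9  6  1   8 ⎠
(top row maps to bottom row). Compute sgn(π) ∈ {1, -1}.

In disjoint-cycle form the cycle lengths are 7, 3, 1.
A cycle is odd iff its length is even; π has 0 even-length cycles, so sgn(π) = (−1)^0 and π is even.

1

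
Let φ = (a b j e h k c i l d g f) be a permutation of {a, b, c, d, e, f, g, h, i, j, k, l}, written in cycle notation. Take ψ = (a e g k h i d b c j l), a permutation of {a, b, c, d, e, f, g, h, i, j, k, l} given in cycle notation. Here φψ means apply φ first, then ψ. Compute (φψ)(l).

b

First apply φ: φ(l) = d, then ψ(d) = b. Thus (φψ)(l) = b.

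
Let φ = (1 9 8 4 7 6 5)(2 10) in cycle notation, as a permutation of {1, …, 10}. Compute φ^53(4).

1

4 lies in the 7-cycle (1 9 8 4 7 6 5).
Powers repeat with period 7 on this cycle, and 53 mod 7 = 4, so φ^53(4) = φ^4(4).
Stepping 4 places around the cycle: 4 → 7 → 6 → 5 → 1.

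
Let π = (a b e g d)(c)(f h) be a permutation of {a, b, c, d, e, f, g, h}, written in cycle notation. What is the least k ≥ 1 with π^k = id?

The cycle type of π is (5, 2, 1).
Since disjoint cycles commute, ord(π) = lcm(5, 2) = 10.

10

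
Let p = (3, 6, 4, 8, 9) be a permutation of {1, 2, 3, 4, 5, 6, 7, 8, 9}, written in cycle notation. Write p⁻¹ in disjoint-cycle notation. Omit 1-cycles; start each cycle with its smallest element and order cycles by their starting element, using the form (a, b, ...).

(3, 9, 8, 4, 6)

If p sends a → b within a cycle, p⁻¹ sends b → a; equivalently, reverse each cycle.
Reversing each cycle of p and rotating so the smallest element leads gives (3, 9, 8, 4, 6).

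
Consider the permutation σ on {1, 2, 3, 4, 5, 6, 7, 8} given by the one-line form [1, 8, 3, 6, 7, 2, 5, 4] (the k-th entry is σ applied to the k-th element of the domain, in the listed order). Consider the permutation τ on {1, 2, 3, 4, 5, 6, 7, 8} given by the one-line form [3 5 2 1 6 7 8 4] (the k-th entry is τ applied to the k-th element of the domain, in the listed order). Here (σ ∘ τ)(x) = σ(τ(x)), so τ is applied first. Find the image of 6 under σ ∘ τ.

τ(6) = 7, then σ(7) = 5; composing gives (σ ∘ τ)(6) = 5.

5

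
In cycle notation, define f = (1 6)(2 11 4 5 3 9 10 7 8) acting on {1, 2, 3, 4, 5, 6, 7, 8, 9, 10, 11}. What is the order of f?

The cycle type of f is (9, 2).
The order of f is the least common multiple of its cycle lengths: lcm(9, 2) = 18.

18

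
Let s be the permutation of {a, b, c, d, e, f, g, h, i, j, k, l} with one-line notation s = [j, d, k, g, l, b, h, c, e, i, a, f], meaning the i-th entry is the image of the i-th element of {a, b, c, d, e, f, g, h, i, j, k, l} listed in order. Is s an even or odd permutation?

odd

In disjoint-cycle form the cycle lengths are 12.
A cycle of length ℓ contributes ℓ−1 transpositions, so s is a product of 11 transpositions — odd.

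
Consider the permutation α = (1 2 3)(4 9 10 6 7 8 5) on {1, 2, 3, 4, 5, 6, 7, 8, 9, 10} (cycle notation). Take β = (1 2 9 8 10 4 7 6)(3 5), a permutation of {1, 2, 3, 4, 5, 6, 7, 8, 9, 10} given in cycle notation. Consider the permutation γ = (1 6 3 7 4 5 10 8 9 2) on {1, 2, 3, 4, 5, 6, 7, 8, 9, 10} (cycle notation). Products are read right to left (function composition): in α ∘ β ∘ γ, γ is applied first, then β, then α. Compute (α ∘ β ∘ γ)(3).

Chase 3: γ(3) = 7; β(7) = 6; α(6) = 7. Hence (α ∘ β ∘ γ)(3) = 7.

7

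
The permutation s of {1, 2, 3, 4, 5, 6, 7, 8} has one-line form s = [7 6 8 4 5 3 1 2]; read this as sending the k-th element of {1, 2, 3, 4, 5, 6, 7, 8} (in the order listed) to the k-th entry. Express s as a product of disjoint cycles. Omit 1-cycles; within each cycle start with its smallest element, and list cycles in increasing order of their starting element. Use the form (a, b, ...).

(1, 7)(2, 6, 3, 8)

Iterating s from 1 gives 1 → 7 → 1; that is the 2-cycle (1, 7).
Repeating from the next unused element and collecting all non-trivial cycles gives (1, 7)(2, 6, 3, 8).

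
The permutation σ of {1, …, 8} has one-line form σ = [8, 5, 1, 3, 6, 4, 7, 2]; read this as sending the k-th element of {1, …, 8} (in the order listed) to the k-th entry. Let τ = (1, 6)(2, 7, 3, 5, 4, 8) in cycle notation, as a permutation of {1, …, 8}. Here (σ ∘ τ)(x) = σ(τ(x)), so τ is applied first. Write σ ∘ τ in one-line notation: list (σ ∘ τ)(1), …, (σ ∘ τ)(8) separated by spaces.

(σ ∘ τ)(x) = σ(τ(x)). Computing each image: σ(τ(1)) = σ(6) = 4, σ(τ(2)) = σ(7) = 7, σ(τ(3)) = σ(5) = 6, σ(τ(4)) = σ(8) = 2, σ(τ(5)) = σ(4) = 3, σ(τ(6)) = σ(1) = 8, σ(τ(7)) = σ(3) = 1, σ(τ(8)) = σ(2) = 5.
Hence σ ∘ τ = [4 7 6 2 3 8 1 5].

4 7 6 2 3 8 1 5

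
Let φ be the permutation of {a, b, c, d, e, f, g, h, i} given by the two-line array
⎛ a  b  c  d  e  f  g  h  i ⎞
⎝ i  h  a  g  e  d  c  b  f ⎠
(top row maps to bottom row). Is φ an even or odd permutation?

even

In disjoint-cycle form the cycle lengths are 6, 2, 1.
A cycle of length ℓ contributes ℓ−1 transpositions, so φ is a product of 5 + 1 = 6 transpositions — even.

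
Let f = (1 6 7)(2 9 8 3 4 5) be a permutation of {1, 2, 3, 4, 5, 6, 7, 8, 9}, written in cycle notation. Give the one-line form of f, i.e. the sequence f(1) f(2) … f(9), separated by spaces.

6 9 4 5 2 7 1 3 8

Reading each image from the cycles: 1↦6, 2↦9, 3↦4, 4↦5, 5↦2, 6↦7, 7↦1, 8↦3, 9↦8.
So the one-line form is 6 9 4 5 2 7 1 3 8.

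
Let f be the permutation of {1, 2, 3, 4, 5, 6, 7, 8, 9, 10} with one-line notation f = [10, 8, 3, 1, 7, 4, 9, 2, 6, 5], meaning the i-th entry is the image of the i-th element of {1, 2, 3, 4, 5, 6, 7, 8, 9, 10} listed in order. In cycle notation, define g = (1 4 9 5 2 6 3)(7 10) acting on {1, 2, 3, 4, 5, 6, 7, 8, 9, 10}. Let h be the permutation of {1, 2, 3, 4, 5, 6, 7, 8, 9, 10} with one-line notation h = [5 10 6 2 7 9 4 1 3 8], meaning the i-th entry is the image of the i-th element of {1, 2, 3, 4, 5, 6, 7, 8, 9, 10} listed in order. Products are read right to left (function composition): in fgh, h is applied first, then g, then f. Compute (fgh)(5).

5

Chase 5: h(5) = 7; g(7) = 10; f(10) = 5. Hence (fgh)(5) = 5.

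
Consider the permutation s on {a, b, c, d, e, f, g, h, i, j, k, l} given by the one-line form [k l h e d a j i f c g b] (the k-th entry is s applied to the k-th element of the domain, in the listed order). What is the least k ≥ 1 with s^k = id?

8

The disjoint-cycle form of s has cycle lengths 8, 2, 2.
Since disjoint cycles commute, ord(s) = lcm(8, 2, 2) = 8.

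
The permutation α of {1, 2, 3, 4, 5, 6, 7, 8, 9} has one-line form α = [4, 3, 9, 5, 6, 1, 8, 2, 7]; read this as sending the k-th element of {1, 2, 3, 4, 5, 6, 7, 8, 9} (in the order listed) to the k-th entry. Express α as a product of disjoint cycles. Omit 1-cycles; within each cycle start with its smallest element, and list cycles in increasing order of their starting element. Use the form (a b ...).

From 1: 1 → 4 → 5 → 6 → 1, closing the cycle (1 4 5 6).
Repeating from the next unused element and collecting all non-trivial cycles gives (1 4 5 6)(2 3 9 7 8).

(1 4 5 6)(2 3 9 7 8)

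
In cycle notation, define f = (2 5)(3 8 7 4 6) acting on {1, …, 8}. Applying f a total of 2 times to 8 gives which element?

4

8 lies in the 5-cycle (3 8 7 4 6).
Advancing 2 steps from 8: 8 → 7 → 4.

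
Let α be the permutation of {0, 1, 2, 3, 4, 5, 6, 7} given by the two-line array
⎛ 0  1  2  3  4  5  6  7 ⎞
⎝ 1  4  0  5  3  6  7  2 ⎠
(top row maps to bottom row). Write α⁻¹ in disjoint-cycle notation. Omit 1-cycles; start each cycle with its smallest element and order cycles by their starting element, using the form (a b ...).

(0 2 7 6 5 3 4 1)

First write α in disjoint cycles: (0 1 4 3 5 6 7 2).
Reversing each cycle (and rotating so the smallest element leads) gives α⁻¹ = (0 2 7 6 5 3 4 1).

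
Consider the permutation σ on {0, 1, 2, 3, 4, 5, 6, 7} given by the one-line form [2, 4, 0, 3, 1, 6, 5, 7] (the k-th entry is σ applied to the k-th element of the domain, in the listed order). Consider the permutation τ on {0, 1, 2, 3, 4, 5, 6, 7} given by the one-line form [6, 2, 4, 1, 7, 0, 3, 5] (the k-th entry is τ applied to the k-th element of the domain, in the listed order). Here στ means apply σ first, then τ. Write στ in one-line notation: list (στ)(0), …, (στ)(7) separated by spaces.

For each element, apply σ then τ: 0 → 2 → 4; 1 → 4 → 7; 2 → 0 → 6; 3 → 3 → 1; 4 → 1 → 2; 5 → 6 → 3; 6 → 5 → 0; 7 → 7 → 5.
So στ in one-line form is 4 7 6 1 2 3 0 5.

4 7 6 1 2 3 0 5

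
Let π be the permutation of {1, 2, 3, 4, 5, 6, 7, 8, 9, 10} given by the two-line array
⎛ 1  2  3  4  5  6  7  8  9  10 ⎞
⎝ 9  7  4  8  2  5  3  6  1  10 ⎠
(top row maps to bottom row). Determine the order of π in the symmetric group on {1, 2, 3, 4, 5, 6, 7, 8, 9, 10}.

14

Decomposing into disjoint cycles gives cycle lengths 7, 2, 1.
Since disjoint cycles commute, ord(π) = lcm(7, 2) = 14.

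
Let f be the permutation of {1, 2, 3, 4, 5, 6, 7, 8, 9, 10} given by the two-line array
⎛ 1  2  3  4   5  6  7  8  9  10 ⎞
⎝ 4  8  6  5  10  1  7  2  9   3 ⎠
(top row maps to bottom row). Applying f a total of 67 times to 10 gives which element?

3

Tracing 10 → 3 → … returns to 10 after 6 steps, so 10 lies in a 6-cycle (1 4 5 10 3 6).
Since the cycle has length 6, f^67 acts on it the same as f^1 (67 mod 6 = 1).
Advancing 1 step from 10: 10 → 3.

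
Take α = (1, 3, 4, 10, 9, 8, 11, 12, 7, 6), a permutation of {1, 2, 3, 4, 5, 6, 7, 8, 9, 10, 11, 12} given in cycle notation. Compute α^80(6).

6 lies in the 10-cycle (1, 3, 4, 10, 9, 8, 11, 12, 7, 6).
Powers repeat with period 10 on this cycle, and 80 mod 10 = 0, so α^80(6) = α^0(6).
So α^80(6) = 6.

6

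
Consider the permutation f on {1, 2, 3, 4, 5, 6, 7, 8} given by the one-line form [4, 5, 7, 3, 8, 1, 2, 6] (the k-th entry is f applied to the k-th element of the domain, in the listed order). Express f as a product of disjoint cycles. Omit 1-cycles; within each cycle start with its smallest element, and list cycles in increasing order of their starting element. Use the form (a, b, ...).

(1, 4, 3, 7, 2, 5, 8, 6)

From 1: 1 → 4 → 3 → 7 → 2 → 5 → 8 → 6 → 1, closing the cycle (1, 4, 3, 7, 2, 5, 8, 6).
Continuing from each remaining unvisited element yields (1, 4, 3, 7, 2, 5, 8, 6).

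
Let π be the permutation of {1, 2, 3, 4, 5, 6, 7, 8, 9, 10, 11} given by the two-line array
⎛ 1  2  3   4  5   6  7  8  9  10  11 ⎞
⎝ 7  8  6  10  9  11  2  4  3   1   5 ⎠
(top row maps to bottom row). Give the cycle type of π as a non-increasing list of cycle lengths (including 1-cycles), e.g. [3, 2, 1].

[6, 5]

The disjoint cycles are (1 7 2 8 4 10)(3 6 11 5 9), with lengths 6, 5 in non-increasing order.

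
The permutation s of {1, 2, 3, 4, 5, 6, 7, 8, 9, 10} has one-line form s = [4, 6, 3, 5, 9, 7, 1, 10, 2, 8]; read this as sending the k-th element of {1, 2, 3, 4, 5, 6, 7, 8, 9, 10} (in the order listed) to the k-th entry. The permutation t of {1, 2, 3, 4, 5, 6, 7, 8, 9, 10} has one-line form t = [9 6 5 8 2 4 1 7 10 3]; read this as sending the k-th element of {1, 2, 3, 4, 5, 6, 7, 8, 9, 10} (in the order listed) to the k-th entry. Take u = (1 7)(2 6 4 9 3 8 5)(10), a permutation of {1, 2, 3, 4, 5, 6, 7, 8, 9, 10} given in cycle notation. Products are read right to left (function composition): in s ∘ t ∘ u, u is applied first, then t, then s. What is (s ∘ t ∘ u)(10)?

3

Chase 10: u(10) = 10; t(10) = 3; s(3) = 3. Hence (s ∘ t ∘ u)(10) = 3.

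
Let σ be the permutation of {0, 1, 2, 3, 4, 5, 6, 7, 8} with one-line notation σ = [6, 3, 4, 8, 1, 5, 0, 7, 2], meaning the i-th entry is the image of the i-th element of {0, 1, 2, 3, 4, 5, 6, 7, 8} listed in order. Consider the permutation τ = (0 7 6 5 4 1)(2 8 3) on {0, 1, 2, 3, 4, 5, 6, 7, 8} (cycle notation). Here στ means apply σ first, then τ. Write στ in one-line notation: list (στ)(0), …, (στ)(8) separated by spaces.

For each element, apply σ then τ: 0 → 6 → 5; 1 → 3 → 2; 2 → 4 → 1; 3 → 8 → 3; 4 → 1 → 0; 5 → 5 → 4; 6 → 0 → 7; 7 → 7 → 6; 8 → 2 → 8.
So στ in one-line form is 5 2 1 3 0 4 7 6 8.

5 2 1 3 0 4 7 6 8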